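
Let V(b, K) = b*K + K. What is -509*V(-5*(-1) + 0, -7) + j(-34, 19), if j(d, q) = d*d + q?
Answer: 22553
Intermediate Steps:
j(d, q) = q + d² (j(d, q) = d² + q = q + d²)
V(b, K) = K + K*b (V(b, K) = K*b + K = K + K*b)
-509*V(-5*(-1) + 0, -7) + j(-34, 19) = -(-3563)*(1 + (-5*(-1) + 0)) + (19 + (-34)²) = -(-3563)*(1 + (5 + 0)) + (19 + 1156) = -(-3563)*(1 + 5) + 1175 = -(-3563)*6 + 1175 = -509*(-42) + 1175 = 21378 + 1175 = 22553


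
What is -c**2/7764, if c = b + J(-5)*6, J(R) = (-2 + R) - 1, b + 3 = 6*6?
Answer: -75/2588 ≈ -0.028980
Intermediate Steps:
b = 33 (b = -3 + 6*6 = -3 + 36 = 33)
J(R) = -3 + R
c = -15 (c = 33 + (-3 - 5)*6 = 33 - 8*6 = 33 - 48 = -15)
-c**2/7764 = -(-15)**2/7764 = -225/7764 = -1*75/2588 = -75/2588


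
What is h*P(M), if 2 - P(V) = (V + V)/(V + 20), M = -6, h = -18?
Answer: -360/7 ≈ -51.429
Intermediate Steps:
P(V) = 2 - 2*V/(20 + V) (P(V) = 2 - (V + V)/(V + 20) = 2 - 2*V/(20 + V))
h*P(M) = -720/(20 - 6) = -720/14 = -18*20/7 = -360/7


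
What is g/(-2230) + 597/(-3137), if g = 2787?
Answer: -10074129/6995510 ≈ -1.4401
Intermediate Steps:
g/(-2230) + 597/(-3137) = 2787/(-2230) + 597/(-3137) = 2787*(-1/2230) + 597*(-1/3137) = -2787/2230 - 597/3137 = -10074129/6995510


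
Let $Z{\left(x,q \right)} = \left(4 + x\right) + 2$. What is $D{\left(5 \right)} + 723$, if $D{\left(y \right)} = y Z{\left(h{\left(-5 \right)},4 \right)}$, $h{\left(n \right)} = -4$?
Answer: $733$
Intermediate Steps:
$Z{\left(x,q \right)} = 6 + x$
$D{\left(y \right)} = 2 y$ ($D{\left(y \right)} = y \left(6 - 4\right) = y 2 = 2 y$)
$D{\left(5 \right)} + 723 = 2 \cdot 5 + 723 = 10 + 723 = 733$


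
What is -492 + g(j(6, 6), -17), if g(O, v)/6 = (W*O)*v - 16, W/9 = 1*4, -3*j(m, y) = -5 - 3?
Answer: -10380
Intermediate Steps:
j(m, y) = 8/3 (j(m, y) = -(-5 - 3)/3 = -⅓*(-8) = 8/3)
W = 36 (W = 9*(1*4) = 9*4 = 36)
g(O, v) = -96 + 216*O*v (g(O, v) = 6*((36*O)*v - 16) = 6*(36*O*v - 16) = 6*(-16 + 36*O*v) = -96 + 216*O*v)
-492 + g(j(6, 6), -17) = -492 + (-96 + 216*(8/3)*(-17)) = -492 + (-96 - 9792) = -492 - 9888 = -10380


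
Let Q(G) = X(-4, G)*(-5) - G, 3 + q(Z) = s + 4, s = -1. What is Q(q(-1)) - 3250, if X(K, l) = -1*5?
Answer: -3225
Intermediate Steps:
q(Z) = 0 (q(Z) = -3 + (-1 + 4) = -3 + 3 = 0)
X(K, l) = -5
Q(G) = 25 - G (Q(G) = -5*(-5) - G = 25 - G)
Q(q(-1)) - 3250 = (25 - 1*0) - 3250 = (25 + 0) - 3250 = 25 - 3250 = -3225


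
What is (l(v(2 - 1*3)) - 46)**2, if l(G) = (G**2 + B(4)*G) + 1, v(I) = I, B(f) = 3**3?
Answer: 5041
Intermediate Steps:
B(f) = 27
l(G) = 1 + G**2 + 27*G (l(G) = (G**2 + 27*G) + 1 = 1 + G**2 + 27*G)
(l(v(2 - 1*3)) - 46)**2 = ((1 + (2 - 1*3)**2 + 27*(2 - 1*3)) - 46)**2 = ((1 + (2 - 3)**2 + 27*(2 - 3)) - 46)**2 = ((1 + (-1)**2 + 27*(-1)) - 46)**2 = ((1 + 1 - 27) - 46)**2 = (-25 - 46)**2 = (-71)**2 = 5041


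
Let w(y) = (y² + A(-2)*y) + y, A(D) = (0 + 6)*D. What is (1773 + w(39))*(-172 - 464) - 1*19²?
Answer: -1822501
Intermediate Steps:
A(D) = 6*D
w(y) = y² - 11*y (w(y) = (y² + (6*(-2))*y) + y = (y² - 12*y) + y = y² - 11*y)
(1773 + w(39))*(-172 - 464) - 1*19² = (1773 + 39*(-11 + 39))*(-172 - 464) - 1*19² = (1773 + 39*28)*(-636) - 1*361 = (1773 + 1092)*(-636) - 361 = 2865*(-636) - 361 = -1822140 - 361 = -1822501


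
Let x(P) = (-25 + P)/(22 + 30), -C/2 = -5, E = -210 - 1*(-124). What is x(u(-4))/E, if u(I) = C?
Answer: 15/4472 ≈ 0.0033542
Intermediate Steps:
E = -86 (E = -210 + 124 = -86)
C = 10 (C = -2*(-5) = 10)
u(I) = 10
x(P) = -25/52 + P/52 (x(P) = (-25 + P)/52 = (-25 + P)*(1/52) = -25/52 + P/52)
x(u(-4))/E = (-25/52 + (1/52)*10)/(-86) = (-25/52 + 5/26)*(-1/86) = -15/52*(-1/86) = 15/4472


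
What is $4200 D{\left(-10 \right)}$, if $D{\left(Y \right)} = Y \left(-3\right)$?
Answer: $126000$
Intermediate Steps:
$D{\left(Y \right)} = - 3 Y$
$4200 D{\left(-10 \right)} = 4200 \left(\left(-3\right) \left(-10\right)\right) = 4200 \cdot 30 = 126000$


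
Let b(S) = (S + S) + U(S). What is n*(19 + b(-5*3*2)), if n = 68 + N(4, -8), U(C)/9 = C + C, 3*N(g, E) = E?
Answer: -113876/3 ≈ -37959.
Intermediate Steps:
N(g, E) = E/3
U(C) = 18*C (U(C) = 9*(C + C) = 9*(2*C) = 18*C)
n = 196/3 (n = 68 + (⅓)*(-8) = 68 - 8/3 = 196/3 ≈ 65.333)
b(S) = 20*S (b(S) = (S + S) + 18*S = 2*S + 18*S = 20*S)
n*(19 + b(-5*3*2)) = 196*(19 + 20*(-5*3*2))/3 = 196*(19 + 20*(-15*2))/3 = 196*(19 + 20*(-30))/3 = 196*(19 - 600)/3 = (196/3)*(-581) = -113876/3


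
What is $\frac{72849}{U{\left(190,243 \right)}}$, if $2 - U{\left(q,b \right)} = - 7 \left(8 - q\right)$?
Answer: $- \frac{24283}{424} \approx -57.271$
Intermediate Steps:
$U{\left(q,b \right)} = 58 - 7 q$ ($U{\left(q,b \right)} = 2 - - 7 \left(8 - q\right) = 2 - \left(-56 + 7 q\right) = 58 - 7 q$)
$\frac{72849}{U{\left(190,243 \right)}} = \frac{72849}{58 - 1330} = \frac{72849}{-1272} = 72849 \left(- \frac{1}{1272}\right) = - \frac{24283}{424}$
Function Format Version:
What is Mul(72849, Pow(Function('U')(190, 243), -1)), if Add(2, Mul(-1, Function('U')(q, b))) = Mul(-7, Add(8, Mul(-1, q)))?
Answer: Rational(-24283, 424) ≈ -57.271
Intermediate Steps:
Function('U')(q, b) = Add(58, Mul(-7, q)) (Function('U')(q, b) = Add(2, Mul(-1, Mul(-7, Add(8, Mul(-1, q))))) = Add(2, Mul(-1, Add(-56, Mul(7, q)))) = Add(2, Add(56, Mul(-7, q))) = Add(58, Mul(-7, q)))
Mul(72849, Pow(Function('U')(190, 243), -1)) = Mul(72849, Pow(Add(58, Mul(-7, 190)), -1)) = Mul(72849, Pow(Add(58, -1330), -1)) = Mul(72849, Pow(-1272, -1)) = Mul(72849, Rational(-1, 1272)) = Rational(-24283, 424)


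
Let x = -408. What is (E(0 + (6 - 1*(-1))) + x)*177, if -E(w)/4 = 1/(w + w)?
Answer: -505866/7 ≈ -72267.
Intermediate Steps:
E(w) = -2/w (E(w) = -4/(w + w) = -4*1/(2*w) = -2/w)
(E(0 + (6 - 1*(-1))) + x)*177 = (-2/(0 + (6 - 1*(-1))) - 408)*177 = (-2/(0 + (6 + 1)) - 408)*177 = (-2/(0 + 7) - 408)*177 = (-2/7 - 408)*177 = -2858/7*177 = -505866/7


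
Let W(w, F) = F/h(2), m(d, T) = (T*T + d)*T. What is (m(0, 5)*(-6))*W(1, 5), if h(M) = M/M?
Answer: -3750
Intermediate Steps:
h(M) = 1
m(d, T) = T*(d + T**2) (m(d, T) = (T**2 + d)*T = (d + T**2)*T = T*(d + T**2))
W(w, F) = F (W(w, F) = F/1 = F*1 = F)
(m(0, 5)*(-6))*W(1, 5) = ((5*(0 + 5**2))*(-6))*5 = ((5*(0 + 25))*(-6))*5 = ((5*25)*(-6))*5 = (125*(-6))*5 = -750*5 = -3750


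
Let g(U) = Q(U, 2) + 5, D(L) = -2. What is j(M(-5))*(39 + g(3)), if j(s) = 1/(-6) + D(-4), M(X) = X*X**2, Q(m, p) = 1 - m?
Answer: -91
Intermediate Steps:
g(U) = 6 - U (g(U) = (1 - U) + 5 = 6 - U)
M(X) = X**3
j(s) = -13/6 (j(s) = 1/(-6) - 2 = -1/6 - 2 = -13/6)
j(M(-5))*(39 + g(3)) = -13*(39 + (6 - 1*3))/6 = -13*(39 + (6 - 3))/6 = -13*(39 + 3)/6 = -13/6*42 = -91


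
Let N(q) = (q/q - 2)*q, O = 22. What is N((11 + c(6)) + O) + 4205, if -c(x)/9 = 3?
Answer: 4199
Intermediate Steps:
c(x) = -27 (c(x) = -9*3 = -27)
N(q) = -q (N(q) = (1 - 2)*q = -q)
N((11 + c(6)) + O) + 4205 = -((11 - 27) + 22) + 4205 = -(-16 + 22) + 4205 = -1*6 + 4205 = -6 + 4205 = 4199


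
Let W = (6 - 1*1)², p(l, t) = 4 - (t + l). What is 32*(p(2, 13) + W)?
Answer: 448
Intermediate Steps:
p(l, t) = 4 - l - t (p(l, t) = 4 - (l + t) = 4 + (-l - t) = 4 - l - t)
W = 25 (W = (6 - 1)² = 5² = 25)
32*(p(2, 13) + W) = 32*((4 - 1*2 - 1*13) + 25) = 32*((4 - 2 - 13) + 25) = 32*(-11 + 25) = 32*14 = 448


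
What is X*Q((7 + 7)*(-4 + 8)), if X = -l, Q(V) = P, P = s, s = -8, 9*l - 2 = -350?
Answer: -928/3 ≈ -309.33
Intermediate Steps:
l = -116/3 (l = 2/9 + (⅑)*(-350) = 2/9 - 350/9 = -116/3 ≈ -38.667)
P = -8
Q(V) = -8
X = 116/3 (X = -1*(-116/3) = 116/3 ≈ 38.667)
X*Q((7 + 7)*(-4 + 8)) = (116/3)*(-8) = -928/3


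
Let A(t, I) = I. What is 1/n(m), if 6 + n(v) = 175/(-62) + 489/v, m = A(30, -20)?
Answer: -620/20629 ≈ -0.030055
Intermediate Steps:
m = -20
n(v) = -547/62 + 489/v (n(v) = -6 + (175/(-62) + 489/v) = -6 + (175*(-1/62) + 489/v) = -6 + (-175/62 + 489/v) = -547/62 + 489/v)
1/n(m) = 1/(-547/62 + 489/(-20)) = 1/(-547/62 + 489*(-1/20)) = 1/(-547/62 - 489/20) = 1/(-20629/620) = -620/20629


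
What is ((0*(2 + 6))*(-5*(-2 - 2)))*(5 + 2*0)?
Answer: 0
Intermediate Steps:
((0*(2 + 6))*(-5*(-2 - 2)))*(5 + 2*0) = ((0*8)*(-5*(-4)))*(5 + 0) = (0*20)*5 = 0*5 = 0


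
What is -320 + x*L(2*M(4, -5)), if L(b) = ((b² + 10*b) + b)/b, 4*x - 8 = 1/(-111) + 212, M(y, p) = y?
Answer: 321881/444 ≈ 724.96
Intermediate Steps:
x = 24419/444 (x = 2 + (1/(-111) + 212)/4 = 2 + (-1/111 + 212)/4 = 2 + (¼)*(23531/111) = 2 + 23531/444 = 24419/444 ≈ 54.998)
L(b) = (b² + 11*b)/b
-320 + x*L(2*M(4, -5)) = -320 + 24419*(11 + 2*4)/444 = -320 + 24419*(11 + 8)/444 = -320 + (24419/444)*19 = -320 + 463961/444 = 321881/444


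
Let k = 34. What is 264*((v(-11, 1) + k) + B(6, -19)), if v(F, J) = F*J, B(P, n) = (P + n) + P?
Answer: 4224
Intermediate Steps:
B(P, n) = n + 2*P
264*((v(-11, 1) + k) + B(6, -19)) = 264*((-11*1 + 34) + (-19 + 2*6)) = 264*((-11 + 34) + (-19 + 12)) = 264*(23 - 7) = 264*16 = 4224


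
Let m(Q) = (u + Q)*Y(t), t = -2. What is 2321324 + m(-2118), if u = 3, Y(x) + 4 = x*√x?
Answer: 2329784 + 4230*I*√2 ≈ 2.3298e+6 + 5982.1*I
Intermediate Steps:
Y(x) = -4 + x^(3/2) (Y(x) = -4 + x*√x = -4 + x^(3/2))
m(Q) = (-4 - 2*I*√2)*(3 + Q) (m(Q) = (3 + Q)*(-4 + (-2)^(3/2)) = (3 + Q)*(-4 - 2*I*√2) = (-4 - 2*I*√2)*(3 + Q))
2321324 + m(-2118) = 2321324 - 2*(2 + I*√2)*(3 - 2118) = 2321324 - 2*(2 + I*√2)*(-2115) = 2321324 + (8460 + 4230*I*√2) = 2329784 + 4230*I*√2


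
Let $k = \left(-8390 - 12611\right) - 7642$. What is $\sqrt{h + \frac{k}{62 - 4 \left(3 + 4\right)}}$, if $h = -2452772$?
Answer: $\frac{i \sqrt{2836378294}}{34} \approx 1566.4 i$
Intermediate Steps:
$k = -28643$ ($k = -21001 - 7642 = -28643$)
$\sqrt{h + \frac{k}{62 - 4 \left(3 + 4\right)}} = \sqrt{-2452772 - \frac{28643}{62 - 4 \left(3 + 4\right)}} = \sqrt{-2452772 - \frac{28643}{62 - 28}} = \sqrt{-2452772 - \frac{28643}{34}} = \sqrt{- \frac{83422891}{34}} = \frac{i \sqrt{2836378294}}{34}$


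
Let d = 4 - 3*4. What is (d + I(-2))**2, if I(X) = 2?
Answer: 36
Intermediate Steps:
d = -8 (d = 4 - 12 = -8)
(d + I(-2))**2 = (-8 + 2)**2 = (-6)**2 = 36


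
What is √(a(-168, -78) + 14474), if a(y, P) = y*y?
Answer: √42698 ≈ 206.64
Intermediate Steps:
a(y, P) = y²
√(a(-168, -78) + 14474) = √((-168)² + 14474) = √(28224 + 14474) = √42698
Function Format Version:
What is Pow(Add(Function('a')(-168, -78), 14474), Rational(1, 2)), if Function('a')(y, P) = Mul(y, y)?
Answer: Pow(42698, Rational(1, 2)) ≈ 206.64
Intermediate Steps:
Function('a')(y, P) = Pow(y, 2)
Pow(Add(Function('a')(-168, -78), 14474), Rational(1, 2)) = Pow(Add(Pow(-168, 2), 14474), Rational(1, 2)) = Pow(Add(28224, 14474), Rational(1, 2)) = Pow(42698, Rational(1, 2))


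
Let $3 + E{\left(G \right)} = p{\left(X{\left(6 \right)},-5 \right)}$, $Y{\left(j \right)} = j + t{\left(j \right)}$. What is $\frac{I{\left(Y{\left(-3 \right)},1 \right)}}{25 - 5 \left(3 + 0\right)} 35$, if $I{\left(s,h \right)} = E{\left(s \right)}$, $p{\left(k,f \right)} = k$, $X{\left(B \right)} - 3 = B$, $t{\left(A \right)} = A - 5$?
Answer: $21$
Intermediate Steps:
$t{\left(A \right)} = -5 + A$
$X{\left(B \right)} = 3 + B$
$Y{\left(j \right)} = -5 + 2 j$ ($Y{\left(j \right)} = j + \left(-5 + j\right) = -5 + 2 j$)
$E{\left(G \right)} = 6$ ($E{\left(G \right)} = -3 + \left(3 + 6\right) = -3 + 9 = 6$)
$I{\left(s,h \right)} = 6$
$\frac{I{\left(Y{\left(-3 \right)},1 \right)}}{25 - 5 \left(3 + 0\right)} 35 = \frac{6}{25 - 5 \left(3 + 0\right)} 35 = \frac{6}{25 - 15} \cdot 35 = \frac{6}{10} \cdot 35 = 6 \cdot \frac{1}{10} \cdot 35 = \frac{3}{5} \cdot 35 = 21$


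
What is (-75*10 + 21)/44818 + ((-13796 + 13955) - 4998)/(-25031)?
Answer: 198626703/1121839358 ≈ 0.17705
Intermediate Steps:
(-75*10 + 21)/44818 + ((-13796 + 13955) - 4998)/(-25031) = (-750 + 21)*(1/44818) + (159 - 4998)*(-1/25031) = -729*1/44818 - 4839*(-1/25031) = -729/44818 + 4839/25031 = 198626703/1121839358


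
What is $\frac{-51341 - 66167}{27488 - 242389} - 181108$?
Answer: $- \frac{38920172800}{214901} \approx -1.8111 \cdot 10^{5}$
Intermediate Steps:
$\frac{-51341 - 66167}{27488 - 242389} - 181108 = - \frac{117508}{-214901} - 181108 = \left(-117508\right) \left(- \frac{1}{214901}\right) - 181108 = \frac{117508}{214901} - 181108 = - \frac{38920172800}{214901}$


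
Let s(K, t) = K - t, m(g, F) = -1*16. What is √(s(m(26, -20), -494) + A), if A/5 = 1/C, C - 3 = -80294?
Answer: √3081495756063/80291 ≈ 21.863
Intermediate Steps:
m(g, F) = -16
C = -80291 (C = 3 - 80294 = -80291)
A = -5/80291 (A = 5/(-80291) = 5*(-1/80291) = -5/80291 ≈ -6.2273e-5)
√(s(m(26, -20), -494) + A) = √((-16 - 1*(-494)) - 5/80291) = √((-16 + 494) - 5/80291) = √(478 - 5/80291) = √(38379093/80291) = √3081495756063/80291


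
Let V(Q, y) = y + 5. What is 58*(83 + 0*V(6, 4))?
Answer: 4814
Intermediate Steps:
V(Q, y) = 5 + y
58*(83 + 0*V(6, 4)) = 58*(83 + 0*(5 + 4)) = 58*(83 + 0*9) = 58*(83 + 0) = 58*83 = 4814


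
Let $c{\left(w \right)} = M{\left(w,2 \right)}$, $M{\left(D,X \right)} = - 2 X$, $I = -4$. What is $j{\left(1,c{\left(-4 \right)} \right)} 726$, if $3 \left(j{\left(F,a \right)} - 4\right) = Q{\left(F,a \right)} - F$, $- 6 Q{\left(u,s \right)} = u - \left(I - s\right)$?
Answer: $\frac{7865}{3} \approx 2621.7$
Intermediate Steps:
$Q{\left(u,s \right)} = - \frac{2}{3} - \frac{s}{6} - \frac{u}{6}$ ($Q{\left(u,s \right)} = - \frac{u + \left(s - -4\right)}{6} = - \frac{u + \left(s + 4\right)}{6} = - \frac{u + \left(4 + s\right)}{6} = - \frac{4 + s + u}{6} = - \frac{2}{3} - \frac{s}{6} - \frac{u}{6}$)
$c{\left(w \right)} = -4$ ($c{\left(w \right)} = \left(-2\right) 2 = -4$)
$j{\left(F,a \right)} = \frac{34}{9} - \frac{7 F}{18} - \frac{a}{18}$ ($j{\left(F,a \right)} = 4 + \frac{\left(- \frac{2}{3} - \frac{a}{6} - \frac{F}{6}\right) - F}{3} = 4 + \frac{\left(- \frac{2}{3} - \frac{F}{6} - \frac{a}{6}\right) - F}{3} = 4 + \frac{- \frac{2}{3} - \frac{7 F}{6} - \frac{a}{6}}{3} = 4 - \left(\frac{2}{9} + \frac{a}{18} + \frac{7 F}{18}\right) = \frac{34}{9} - \frac{7 F}{18} - \frac{a}{18}$)
$j{\left(1,c{\left(-4 \right)} \right)} 726 = \left(\frac{34}{9} - \frac{7}{18} - - \frac{2}{9}\right) 726 = \left(\frac{34}{9} - \frac{7}{18} + \frac{2}{9}\right) 726 = \frac{65}{18} \cdot 726 = \frac{7865}{3}$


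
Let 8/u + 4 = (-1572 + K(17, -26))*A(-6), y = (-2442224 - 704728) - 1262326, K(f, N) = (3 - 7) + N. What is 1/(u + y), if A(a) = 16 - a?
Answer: -4406/19427278869 ≈ -2.2679e-7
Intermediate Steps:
K(f, N) = -4 + N
y = -4409278 (y = -3146952 - 1262326 = -4409278)
u = -1/4406 (u = 8/(-4 + (-1572 + (-4 - 26))*(16 - 1*(-6))) = 8/(-4 + (-1572 - 30)*(16 + 6)) = 8/(-4 - 1602*22) = 8/(-4 - 35244) = 8/(-35248) = 8*(-1/35248) = -1/4406 ≈ -0.00022696)
1/(u + y) = 1/(-1/4406 - 4409278) = 1/(-19427278869/4406) = -4406/19427278869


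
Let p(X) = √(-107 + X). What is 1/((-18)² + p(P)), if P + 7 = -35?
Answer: 324/105125 - I*√149/105125 ≈ 0.003082 - 0.00011611*I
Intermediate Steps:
P = -42 (P = -7 - 35 = -42)
1/((-18)² + p(P)) = 1/((-18)² + √(-107 - 42)) = 1/(324 + √(-149)) = 1/(324 + I*√149)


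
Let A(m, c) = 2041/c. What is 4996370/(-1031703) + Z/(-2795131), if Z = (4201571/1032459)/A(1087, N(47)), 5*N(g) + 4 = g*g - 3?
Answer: -49048005950075617824692/10127947209697640436945 ≈ -4.8428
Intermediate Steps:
N(g) = -7/5 + g**2/5 (N(g) = -4/5 + (g*g - 3)/5 = -4/5 + (g**2 - 3)/5 = -4/5 + (-3 + g**2)/5 = -4/5 + (-3/5 + g**2/5) = -7/5 + g**2/5)
Z = 3083953114/3512081365 (Z = (4201571/1032459)/((2041/(-7/5 + (1/5)*47**2))) = (4201571*(1/1032459))/((2041/(-7/5 + (1/5)*2209))) = 4201571/(1032459*((2041/(-7/5 + 2209/5)))) = 4201571/(1032459*((2041/(2202/5)))) = 4201571/(1032459*((2041*(5/2202)))) = 4201571/(1032459*(10205/2202)) = (4201571/1032459)*(2202/10205) = 3083953114/3512081365 ≈ 0.87810)
4996370/(-1031703) + Z/(-2795131) = 4996370/(-1031703) + (3083953114/3512081365)/(-2795131) = 4996370*(-1/1031703) + (3083953114/3512081365)*(-1/2795131) = -4996370/1031703 - 3083953114/9816727497833815 = -49048005950075617824692/10127947209697640436945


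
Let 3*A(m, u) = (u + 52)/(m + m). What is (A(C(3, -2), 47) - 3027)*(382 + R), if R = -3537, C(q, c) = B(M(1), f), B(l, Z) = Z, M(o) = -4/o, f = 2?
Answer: 38096625/4 ≈ 9.5242e+6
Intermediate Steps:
C(q, c) = 2
A(m, u) = (52 + u)/(6*m) (A(m, u) = ((u + 52)/(m + m))/3 = ((52 + u)/((2*m)))/3 = ((52 + u)*(1/(2*m)))/3 = ((52 + u)/(2*m))/3 = (52 + u)/(6*m))
(A(C(3, -2), 47) - 3027)*(382 + R) = ((1/6)*(52 + 47)/2 - 3027)*(382 - 3537) = ((1/6)*(1/2)*99 - 3027)*(-3155) = (33/4 - 3027)*(-3155) = -12075/4*(-3155) = 38096625/4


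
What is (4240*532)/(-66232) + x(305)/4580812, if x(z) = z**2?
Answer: -1290835597545/37924542548 ≈ -34.037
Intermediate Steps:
(4240*532)/(-66232) + x(305)/4580812 = (4240*532)/(-66232) + 305**2/4580812 = 2255680*(-1/66232) + 93025*(1/4580812) = -281960/8279 + 93025/4580812 = -1290835597545/37924542548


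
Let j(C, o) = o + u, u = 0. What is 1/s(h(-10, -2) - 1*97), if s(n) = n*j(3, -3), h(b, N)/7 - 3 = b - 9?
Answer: 1/627 ≈ 0.0015949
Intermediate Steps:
j(C, o) = o (j(C, o) = o + 0 = o)
h(b, N) = -42 + 7*b (h(b, N) = 21 + 7*(b - 9) = 21 + 7*(-9 + b) = 21 + (-63 + 7*b) = -42 + 7*b)
s(n) = -3*n (s(n) = n*(-3) = -3*n)
1/s(h(-10, -2) - 1*97) = 1/(-3*((-42 + 7*(-10)) - 1*97)) = 1/(-3*((-42 - 70) - 97)) = 1/(-3*(-112 - 97)) = 1/(-3*(-209)) = 1/627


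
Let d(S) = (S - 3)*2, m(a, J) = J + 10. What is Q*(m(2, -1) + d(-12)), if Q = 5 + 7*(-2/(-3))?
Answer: -203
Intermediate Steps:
m(a, J) = 10 + J
d(S) = -6 + 2*S (d(S) = (-3 + S)*2 = -6 + 2*S)
Q = 29/3 (Q = 5 + 7*(-2*(-⅓)) = 5 + 7*(⅔) = 5 + 14/3 = 29/3 ≈ 9.6667)
Q*(m(2, -1) + d(-12)) = 29*((10 - 1) + (-6 + 2*(-12)))/3 = 29*(9 + (-6 - 24))/3 = 29*(9 - 30)/3 = (29/3)*(-21) = -203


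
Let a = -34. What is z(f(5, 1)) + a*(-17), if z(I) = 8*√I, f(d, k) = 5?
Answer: 578 + 8*√5 ≈ 595.89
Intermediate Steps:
z(f(5, 1)) + a*(-17) = 8*√5 - 34*(-17) = 8*√5 + 578 = 578 + 8*√5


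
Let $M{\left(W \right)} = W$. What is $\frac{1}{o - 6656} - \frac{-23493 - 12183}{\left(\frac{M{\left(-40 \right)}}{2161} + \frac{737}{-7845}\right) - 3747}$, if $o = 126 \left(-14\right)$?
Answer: $- \frac{636577657795309}{66860026790780} \approx -9.5211$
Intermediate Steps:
$o = -1764$
$\frac{1}{o - 6656} - \frac{-23493 - 12183}{\left(\frac{M{\left(-40 \right)}}{2161} + \frac{737}{-7845}\right) - 3747} = \frac{1}{-1764 - 6656} - \frac{-23493 - 12183}{\left(- \frac{40}{2161} + \frac{737}{-7845}\right) - 3747} = \frac{1}{-8420} - - \frac{35676}{\left(\left(-40\right) \frac{1}{2161} + 737 \left(- \frac{1}{7845}\right)\right) - 3747} = - \frac{1}{8420} - - \frac{35676}{\left(- \frac{40}{2161} - \frac{737}{7845}\right) - 3747} = - \frac{1}{8420} - - \frac{35676}{- \frac{1906457}{16953045} - 3747} = - \frac{1}{8420} - - \frac{35676}{- \frac{63524966072}{16953045}} = - \frac{1}{8420} - \left(-35676\right) \left(- \frac{16953045}{63524966072}\right) = - \frac{1}{8420} - \frac{151204208355}{15881241518} = - \frac{636577657795309}{66860026790780}$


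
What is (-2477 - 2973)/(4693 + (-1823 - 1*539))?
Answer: -5450/2331 ≈ -2.3381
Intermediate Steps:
(-2477 - 2973)/(4693 + (-1823 - 1*539)) = -5450/(4693 + (-1823 - 539)) = -5450/(4693 - 2362) = -5450/2331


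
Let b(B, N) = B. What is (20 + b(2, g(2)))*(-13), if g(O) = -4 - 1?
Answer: -286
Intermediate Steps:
g(O) = -5
(20 + b(2, g(2)))*(-13) = (20 + 2)*(-13) = 22*(-13) = -286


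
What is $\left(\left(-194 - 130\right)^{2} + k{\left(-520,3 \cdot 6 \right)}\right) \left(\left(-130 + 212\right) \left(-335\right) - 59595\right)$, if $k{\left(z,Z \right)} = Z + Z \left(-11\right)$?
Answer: $-9124063740$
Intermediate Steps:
$k{\left(z,Z \right)} = - 10 Z$ ($k{\left(z,Z \right)} = Z - 11 Z = - 10 Z$)
$\left(\left(-194 - 130\right)^{2} + k{\left(-520,3 \cdot 6 \right)}\right) \left(\left(-130 + 212\right) \left(-335\right) - 59595\right) = \left(\left(-194 - 130\right)^{2} - 10 \cdot 3 \cdot 6\right) \left(\left(-130 + 212\right) \left(-335\right) - 59595\right) = \left(\left(-324\right)^{2} - 180\right) \left(82 \left(-335\right) - 59595\right) = \left(104976 - 180\right) \left(-27470 - 59595\right) = 104796 \left(-87065\right) = -9124063740$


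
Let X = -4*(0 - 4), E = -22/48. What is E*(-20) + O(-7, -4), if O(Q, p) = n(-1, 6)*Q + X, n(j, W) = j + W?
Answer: -59/6 ≈ -9.8333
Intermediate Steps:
n(j, W) = W + j
E = -11/24 (E = -22*1/48 = -11/24 ≈ -0.45833)
X = 16 (X = -4*(-4) = 16)
O(Q, p) = 16 + 5*Q (O(Q, p) = (6 - 1)*Q + 16 = 5*Q + 16 = 16 + 5*Q)
E*(-20) + O(-7, -4) = -11/24*(-20) + (16 + 5*(-7)) = 55/6 + (16 - 35) = 55/6 - 19 = -59/6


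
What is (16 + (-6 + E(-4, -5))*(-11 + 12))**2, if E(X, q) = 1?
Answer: 121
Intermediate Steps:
(16 + (-6 + E(-4, -5))*(-11 + 12))**2 = (16 + (-6 + 1)*(-11 + 12))**2 = (16 - 5*1)**2 = (16 - 5)**2 = 11**2 = 121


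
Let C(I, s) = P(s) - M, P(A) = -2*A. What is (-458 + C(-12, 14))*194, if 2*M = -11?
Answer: -93217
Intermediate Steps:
M = -11/2 (M = (1/2)*(-11) = -11/2 ≈ -5.5000)
C(I, s) = 11/2 - 2*s (C(I, s) = -2*s - 1*(-11/2) = -2*s + 11/2 = 11/2 - 2*s)
(-458 + C(-12, 14))*194 = (-458 + (11/2 - 2*14))*194 = (-458 + (11/2 - 28))*194 = (-458 - 45/2)*194 = -961/2*194 = -93217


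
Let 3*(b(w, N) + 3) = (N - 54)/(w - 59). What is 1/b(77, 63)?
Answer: -6/17 ≈ -0.35294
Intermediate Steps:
b(w, N) = -3 + (-54 + N)/(3*(-59 + w)) (b(w, N) = -3 + ((N - 54)/(w - 59))/3 = -3 + ((-54 + N)/(-59 + w))/3 = -3 + (-54 + N)/(3*(-59 + w)))
1/b(77, 63) = 1/((477 + 63 - 9*77)/(3*(-59 + 77))) = 1/((1/3)*(477 + 63 - 693)/18) = 1/((1/3)*(1/18)*(-153)) = 1/(-17/6) = -6/17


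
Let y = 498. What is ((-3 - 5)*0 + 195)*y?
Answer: 97110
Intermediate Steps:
((-3 - 5)*0 + 195)*y = ((-3 - 5)*0 + 195)*498 = (-8*0 + 195)*498 = (0 + 195)*498 = 195*498 = 97110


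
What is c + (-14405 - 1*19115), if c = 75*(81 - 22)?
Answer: -29095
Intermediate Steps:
c = 4425 (c = 75*59 = 4425)
c + (-14405 - 1*19115) = 4425 + (-14405 - 1*19115) = 4425 + (-14405 - 19115) = 4425 - 33520 = -29095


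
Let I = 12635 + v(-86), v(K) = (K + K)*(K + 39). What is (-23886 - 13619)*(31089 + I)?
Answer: -1943059040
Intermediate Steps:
v(K) = 2*K*(39 + K) (v(K) = (2*K)*(39 + K) = 2*K*(39 + K))
I = 20719 (I = 12635 + 2*(-86)*(39 - 86) = 12635 + 2*(-86)*(-47) = 12635 + 8084 = 20719)
(-23886 - 13619)*(31089 + I) = (-23886 - 13619)*(31089 + 20719) = -37505*51808 = -1943059040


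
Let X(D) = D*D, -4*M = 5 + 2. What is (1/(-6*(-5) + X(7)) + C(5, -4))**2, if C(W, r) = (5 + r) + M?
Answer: 54289/99856 ≈ 0.54367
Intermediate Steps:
M = -7/4 (M = -(5 + 2)/4 = -1/4*7 = -7/4 ≈ -1.7500)
X(D) = D**2
C(W, r) = 13/4 + r (C(W, r) = (5 + r) - 7/4 = 13/4 + r)
(1/(-6*(-5) + X(7)) + C(5, -4))**2 = (1/(-6*(-5) + 7**2) + (13/4 - 4))**2 = (1/(30 + 49) - 3/4)**2 = (1/79 - 3/4)**2 = (-233/316)**2 = 54289/99856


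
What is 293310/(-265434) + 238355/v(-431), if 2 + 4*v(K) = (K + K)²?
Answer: 2927369605/16435717519 ≈ 0.17811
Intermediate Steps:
v(K) = -½ + K² (v(K) = -½ + (K + K)²/4 = -½ + (2*K)²/4 = -½ + (4*K²)/4 = -½ + K²)
293310/(-265434) + 238355/v(-431) = 293310/(-265434) + 238355/(-½ + (-431)²) = 293310*(-1/265434) + 238355/(-½ + 185761) = -48885/44239 + 238355/(371521/2) = -48885/44239 + 238355*(2/371521) = -48885/44239 + 476710/371521 = 2927369605/16435717519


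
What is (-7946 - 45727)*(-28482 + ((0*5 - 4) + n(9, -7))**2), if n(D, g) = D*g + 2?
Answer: 1301945961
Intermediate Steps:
n(D, g) = 2 + D*g
(-7946 - 45727)*(-28482 + ((0*5 - 4) + n(9, -7))**2) = (-7946 - 45727)*(-28482 + ((0*5 - 4) + (2 + 9*(-7)))**2) = -53673*(-28482 + ((0 - 4) + (2 - 63))**2) = -53673*(-28482 + (-4 - 61)**2) = -53673*(-28482 + (-65)**2) = -53673*(-28482 + 4225) = -53673*(-24257) = 1301945961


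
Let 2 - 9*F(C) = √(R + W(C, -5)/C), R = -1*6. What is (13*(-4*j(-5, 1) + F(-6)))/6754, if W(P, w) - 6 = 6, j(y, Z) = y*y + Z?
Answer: -6071/30393 - 13*I*√2/30393 ≈ -0.19975 - 0.0006049*I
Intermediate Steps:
j(y, Z) = Z + y² (j(y, Z) = y² + Z = Z + y²)
W(P, w) = 12 (W(P, w) = 6 + 6 = 12)
R = -6
F(C) = 2/9 - √(-6 + 12/C)/9
(13*(-4*j(-5, 1) + F(-6)))/6754 = (13*(-4*(1 + (-5)²) + (2/9 - √6*√(-1*(-2 - 6)/(-6))/9)))/6754 = (13*(-4*(1 + 25) + (2/9 - √6*√(-1*(-⅙)*(-8))/9)))*(1/6754) = (13*(-4*26 + (2/9 - √6*√(-4/3)/9)))*(1/6754) = (13*(-104 + (2/9 - √6*2*I*√3/3/9)))*(1/6754) = (13*(-104 + (2/9 - 2*I*√2/9)))*(1/6754) = (13*(-934/9 - 2*I*√2/9))*(1/6754) = (-12142/9 - 26*I*√2/9)*(1/6754) = -6071/30393 - 13*I*√2/30393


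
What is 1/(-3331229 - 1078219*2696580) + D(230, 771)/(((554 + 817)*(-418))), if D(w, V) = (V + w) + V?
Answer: -3511640116437593/1135690572569461920 ≈ -0.0030921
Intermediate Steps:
D(w, V) = w + 2*V
1/(-3331229 - 1078219*2696580) + D(230, 771)/(((554 + 817)*(-418))) = 1/(-3331229 - 1078219*2696580) + (230 + 2*771)/(((554 + 817)*(-418))) = (1/2696580)/(-4409448) + (230 + 1542)/((1371*(-418))) = -1/4409448*1/2696580 + 1772/(-573078) = -1/11890429287840 + 1772*(-1/573078) = -1/11890429287840 - 886/286539 = -3511640116437593/1135690572569461920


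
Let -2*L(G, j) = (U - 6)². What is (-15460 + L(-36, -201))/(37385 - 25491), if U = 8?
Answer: -7731/5947 ≈ -1.3000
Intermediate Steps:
L(G, j) = -2 (L(G, j) = -(8 - 6)²/2 = -½*2² = -½*4 = -2)
(-15460 + L(-36, -201))/(37385 - 25491) = (-15460 - 2)/(37385 - 25491) = -15462/11894 = -15462*1/11894 = -7731/5947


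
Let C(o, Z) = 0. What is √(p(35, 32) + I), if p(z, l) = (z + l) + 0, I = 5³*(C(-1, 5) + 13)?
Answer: 6*√47 ≈ 41.134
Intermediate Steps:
I = 1625 (I = 5³*(0 + 13) = 125*13 = 1625)
p(z, l) = l + z (p(z, l) = (l + z) + 0 = l + z)
√(p(35, 32) + I) = √((32 + 35) + 1625) = √(67 + 1625) = √1692 = 6*√47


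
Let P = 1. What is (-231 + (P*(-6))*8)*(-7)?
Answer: 1953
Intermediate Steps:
(-231 + (P*(-6))*8)*(-7) = (-231 + (1*(-6))*8)*(-7) = (-231 - 6*8)*(-7) = (-231 - 48)*(-7) = -279*(-7) = 1953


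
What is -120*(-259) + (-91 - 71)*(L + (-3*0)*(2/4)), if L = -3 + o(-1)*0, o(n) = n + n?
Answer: 31566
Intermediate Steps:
o(n) = 2*n
L = -3 (L = -3 + (2*(-1))*0 = -3 - 2*0 = -3 + 0 = -3)
-120*(-259) + (-91 - 71)*(L + (-3*0)*(2/4)) = -120*(-259) + (-91 - 71)*(-3 + (-3*0)*(2/4)) = 31080 - 162*(-3 + 0*(2*(¼))) = 31080 - 162*(-3 + 0*(½)) = 31080 - 162*(-3 + 0) = 31080 - 162*(-3) = 31080 + 486 = 31566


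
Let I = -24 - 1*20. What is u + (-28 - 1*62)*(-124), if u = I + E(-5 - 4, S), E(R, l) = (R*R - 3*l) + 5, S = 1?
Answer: 11199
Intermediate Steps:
E(R, l) = 5 + R**2 - 3*l (E(R, l) = (R**2 - 3*l) + 5 = 5 + R**2 - 3*l)
I = -44 (I = -24 - 20 = -44)
u = 39 (u = -44 + (5 + (-5 - 4)**2 - 3*1) = -44 + (5 + (-9)**2 - 3) = -44 + (5 + 81 - 3) = -44 + 83 = 39)
u + (-28 - 1*62)*(-124) = 39 + (-28 - 1*62)*(-124) = 39 + (-28 - 62)*(-124) = 39 - 90*(-124) = 39 + 11160 = 11199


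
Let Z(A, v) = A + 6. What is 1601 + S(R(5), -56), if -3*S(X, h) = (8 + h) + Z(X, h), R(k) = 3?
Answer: 1614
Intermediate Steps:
Z(A, v) = 6 + A
S(X, h) = -14/3 - X/3 - h/3 (S(X, h) = -((8 + h) + (6 + X))/3 = -(14 + X + h)/3 = -14/3 - X/3 - h/3)
1601 + S(R(5), -56) = 1601 + (-14/3 - ⅓*3 - ⅓*(-56)) = 1601 + (-14/3 - 1 + 56/3) = 1601 + 13 = 1614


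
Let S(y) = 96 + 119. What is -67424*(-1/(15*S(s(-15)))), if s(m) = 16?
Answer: 1568/75 ≈ 20.907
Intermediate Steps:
S(y) = 215
-67424*(-1/(15*S(s(-15)))) = -67424/((-15*215)) = -67424/(-3225) = -67424*(-1/3225) = 1568/75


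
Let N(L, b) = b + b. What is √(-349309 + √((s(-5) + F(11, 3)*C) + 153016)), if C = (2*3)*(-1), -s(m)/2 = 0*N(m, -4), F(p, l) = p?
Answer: √(-349309 + 5*√6118) ≈ 590.69*I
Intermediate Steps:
N(L, b) = 2*b
s(m) = 0 (s(m) = -0*2*(-4) = -0*(-8) = -2*0 = 0)
C = -6 (C = 6*(-1) = -6)
√(-349309 + √((s(-5) + F(11, 3)*C) + 153016)) = √(-349309 + √((0 + 11*(-6)) + 153016)) = √(-349309 + √((0 - 66) + 153016)) = √(-349309 + √(-66 + 153016)) = √(-349309 + √152950) = √(-349309 + 5*√6118)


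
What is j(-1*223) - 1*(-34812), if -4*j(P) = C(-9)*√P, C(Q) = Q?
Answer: 34812 + 9*I*√223/4 ≈ 34812.0 + 33.6*I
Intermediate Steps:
j(P) = 9*√P/4 (j(P) = -(-9)*√P/4 = 9*√P/4)
j(-1*223) - 1*(-34812) = 9*√(-1*223)/4 - 1*(-34812) = 9*√(-223)/4 + 34812 = 9*(I*√223)/4 + 34812 = 9*I*√223/4 + 34812 = 34812 + 9*I*√223/4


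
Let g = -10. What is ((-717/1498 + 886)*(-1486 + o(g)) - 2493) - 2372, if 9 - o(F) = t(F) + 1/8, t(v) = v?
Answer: -15627561767/11984 ≈ -1.3040e+6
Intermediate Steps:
o(F) = 71/8 - F (o(F) = 9 - (F + 1/8) = 9 - (F + 1*(⅛)) = 9 - (F + ⅛) = 9 - (⅛ + F) = 9 + (-⅛ - F) = 71/8 - F)
((-717/1498 + 886)*(-1486 + o(g)) - 2493) - 2372 = ((-717/1498 + 886)*(-1486 + (71/8 - 1*(-10))) - 2493) - 2372 = ((-717*1/1498 + 886)*(-1486 + (71/8 + 10)) - 2493) - 2372 = ((-717/1498 + 886)*(-1486 + 151/8) - 2493) - 2372 = ((1326511/1498)*(-11737/8) - 2493) - 2372 = (-15569259607/11984 - 2493) - 2372 = -15599135719/11984 - 2372 = -15627561767/11984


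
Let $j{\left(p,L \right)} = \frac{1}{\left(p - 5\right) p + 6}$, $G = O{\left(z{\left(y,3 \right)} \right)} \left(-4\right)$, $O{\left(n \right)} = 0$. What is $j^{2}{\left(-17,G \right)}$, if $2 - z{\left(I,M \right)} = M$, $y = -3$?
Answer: $\frac{1}{144400} \approx 6.9252 \cdot 10^{-6}$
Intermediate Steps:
$z{\left(I,M \right)} = 2 - M$
$G = 0$ ($G = 0 \left(-4\right) = 0$)
$j{\left(p,L \right)} = \frac{1}{6 + p \left(-5 + p\right)}$ ($j{\left(p,L \right)} = \frac{1}{\left(-5 + p\right) p + 6} = \frac{1}{p \left(-5 + p\right) + 6} = \frac{1}{6 + p \left(-5 + p\right)}$)
$j^{2}{\left(-17,G \right)} = \left(\frac{1}{6 + \left(-17\right)^{2} - -85}\right)^{2} = \left(\frac{1}{6 + 289 + 85}\right)^{2} = \left(\frac{1}{380}\right)^{2} = \frac{1}{144400}$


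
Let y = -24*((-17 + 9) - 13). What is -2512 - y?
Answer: -3016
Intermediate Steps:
y = 504 (y = -24*(-8 - 13) = -24*(-21) = 504)
-2512 - y = -2512 - 1*504 = -2512 - 504 = -3016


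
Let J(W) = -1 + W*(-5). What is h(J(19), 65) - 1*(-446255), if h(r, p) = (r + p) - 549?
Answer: 445675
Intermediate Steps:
J(W) = -1 - 5*W
h(r, p) = -549 + p + r (h(r, p) = (p + r) - 549 = -549 + p + r)
h(J(19), 65) - 1*(-446255) = (-549 + 65 + (-1 - 5*19)) - 1*(-446255) = (-549 + 65 + (-1 - 95)) + 446255 = (-549 + 65 - 96) + 446255 = -580 + 446255 = 445675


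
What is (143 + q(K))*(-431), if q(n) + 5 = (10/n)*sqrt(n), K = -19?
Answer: -59478 + 4310*I*sqrt(19)/19 ≈ -59478.0 + 988.78*I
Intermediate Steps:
q(n) = -5 + 10/sqrt(n) (q(n) = -5 + (10/n)*sqrt(n) = -5 + 10/sqrt(n))
(143 + q(K))*(-431) = (143 + (-5 + 10/sqrt(-19)))*(-431) = (143 + (-5 + 10*(-I*sqrt(19)/19)))*(-431) = (143 + (-5 - 10*I*sqrt(19)/19))*(-431) = (138 - 10*I*sqrt(19)/19)*(-431) = -59478 + 4310*I*sqrt(19)/19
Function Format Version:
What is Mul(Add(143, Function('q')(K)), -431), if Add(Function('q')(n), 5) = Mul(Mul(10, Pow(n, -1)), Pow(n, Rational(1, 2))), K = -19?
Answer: Add(-59478, Mul(Rational(4310, 19), I, Pow(19, Rational(1, 2)))) ≈ Add(-59478., Mul(988.78, I))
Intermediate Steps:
Function('q')(n) = Add(-5, Mul(10, Pow(n, Rational(-1, 2)))) (Function('q')(n) = Add(-5, Mul(Mul(10, Pow(n, -1)), Pow(n, Rational(1, 2)))) = Add(-5, Mul(10, Pow(n, Rational(-1, 2)))))
Mul(Add(143, Function('q')(K)), -431) = Mul(Add(143, Add(-5, Mul(10, Pow(-19, Rational(-1, 2))))), -431) = Mul(Add(143, Add(-5, Mul(10, Mul(Rational(-1, 19), I, Pow(19, Rational(1, 2)))))), -431) = Mul(Add(143, Add(-5, Mul(Rational(-10, 19), I, Pow(19, Rational(1, 2))))), -431) = Mul(Add(138, Mul(Rational(-10, 19), I, Pow(19, Rational(1, 2)))), -431) = Add(-59478, Mul(Rational(4310, 19), I, Pow(19, Rational(1, 2))))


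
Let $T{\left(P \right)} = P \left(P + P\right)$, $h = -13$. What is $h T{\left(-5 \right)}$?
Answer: $-650$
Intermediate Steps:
$T{\left(P \right)} = 2 P^{2}$ ($T{\left(P \right)} = P 2 P = 2 P^{2}$)
$h T{\left(-5 \right)} = - 13 \cdot 2 \left(-5\right)^{2} = - 13 \cdot 2 \cdot 25 = \left(-13\right) 50 = -650$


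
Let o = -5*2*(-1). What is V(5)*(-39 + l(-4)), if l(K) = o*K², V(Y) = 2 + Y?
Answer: 847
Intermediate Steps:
o = 10 (o = -10*(-1) = 10)
l(K) = 10*K²
V(5)*(-39 + l(-4)) = (2 + 5)*(-39 + 10*(-4)²) = 7*(-39 + 10*16) = 7*(-39 + 160) = 7*121 = 847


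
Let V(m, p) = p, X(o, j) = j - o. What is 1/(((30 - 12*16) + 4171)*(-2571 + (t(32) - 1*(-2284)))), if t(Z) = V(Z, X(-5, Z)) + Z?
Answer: -1/873962 ≈ -1.1442e-6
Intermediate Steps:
t(Z) = 5 + 2*Z (t(Z) = (Z - 1*(-5)) + Z = (Z + 5) + Z = (5 + Z) + Z = 5 + 2*Z)
1/(((30 - 12*16) + 4171)*(-2571 + (t(32) - 1*(-2284)))) = 1/(((30 - 12*16) + 4171)*(-2571 + ((5 + 2*32) - 1*(-2284)))) = 1/(((30 - 192) + 4171)*(-2571 + ((5 + 64) + 2284))) = 1/((-162 + 4171)*(-2571 + (69 + 2284))) = 1/(4009*(-2571 + 2353)) = 1/(4009*(-218)) = 1/(-873962) = -1/873962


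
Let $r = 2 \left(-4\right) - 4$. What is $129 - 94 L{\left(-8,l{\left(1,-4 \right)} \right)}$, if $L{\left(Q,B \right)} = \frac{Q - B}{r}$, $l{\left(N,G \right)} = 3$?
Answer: $\frac{257}{6} \approx 42.833$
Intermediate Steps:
$r = -12$ ($r = -8 - 4 = -12$)
$L{\left(Q,B \right)} = - \frac{Q}{12} + \frac{B}{12}$ ($L{\left(Q,B \right)} = \frac{Q - B}{-12} = \left(Q - B\right) \left(- \frac{1}{12}\right) = - \frac{Q}{12} + \frac{B}{12}$)
$129 - 94 L{\left(-8,l{\left(1,-4 \right)} \right)} = 129 - 94 \left(\left(- \frac{1}{12}\right) \left(-8\right) + \frac{1}{12} \cdot 3\right) = 129 - 94 \left(\frac{2}{3} + \frac{1}{4}\right) = 129 - \frac{517}{6} = \frac{257}{6}$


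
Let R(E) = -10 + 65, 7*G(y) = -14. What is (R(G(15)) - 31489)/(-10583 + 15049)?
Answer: -15717/2233 ≈ -7.0385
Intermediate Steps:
G(y) = -2 (G(y) = (1/7)*(-14) = -2)
R(E) = 55
(R(G(15)) - 31489)/(-10583 + 15049) = (55 - 31489)/(-10583 + 15049) = -31434/4466 = -31434*1/4466 = -15717/2233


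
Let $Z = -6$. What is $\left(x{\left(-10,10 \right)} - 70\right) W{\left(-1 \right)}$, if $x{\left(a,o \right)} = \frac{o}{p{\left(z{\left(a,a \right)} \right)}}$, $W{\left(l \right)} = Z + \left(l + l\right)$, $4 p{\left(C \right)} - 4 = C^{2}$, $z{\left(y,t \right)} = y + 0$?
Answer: $\frac{7240}{13} \approx 556.92$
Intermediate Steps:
$z{\left(y,t \right)} = y$
$p{\left(C \right)} = 1 + \frac{C^{2}}{4}$
$W{\left(l \right)} = -6 + 2 l$ ($W{\left(l \right)} = -6 + \left(l + l\right) = -6 + 2 l$)
$x{\left(a,o \right)} = \frac{o}{1 + \frac{a^{2}}{4}}$
$\left(x{\left(-10,10 \right)} - 70\right) W{\left(-1 \right)} = \left(4 \cdot 10 \frac{1}{4 + \left(-10\right)^{2}} - 70\right) \left(-6 + 2 \left(-1\right)\right) = \left(4 \cdot 10 \frac{1}{4 + 100} - 70\right) \left(-6 - 2\right) = \left(4 \cdot 10 \cdot \frac{1}{104} - 70\right) \left(-8\right) = \left(\frac{5}{13} - 70\right) \left(-8\right) = \left(- \frac{905}{13}\right) \left(-8\right) = \frac{7240}{13}$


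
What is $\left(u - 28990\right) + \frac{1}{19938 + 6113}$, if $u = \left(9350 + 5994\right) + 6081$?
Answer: $- \frac{197075814}{26051} \approx -7565.0$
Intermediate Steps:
$u = 21425$ ($u = 15344 + 6081 = 21425$)
$\left(u - 28990\right) + \frac{1}{19938 + 6113} = \left(21425 - 28990\right) + \frac{1}{19938 + 6113} = -7565 + \frac{1}{26051} = - \frac{197075814}{26051}$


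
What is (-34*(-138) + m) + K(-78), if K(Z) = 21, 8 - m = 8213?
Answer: -3492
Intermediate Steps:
m = -8205 (m = 8 - 1*8213 = 8 - 8213 = -8205)
(-34*(-138) + m) + K(-78) = (-34*(-138) - 8205) + 21 = (4692 - 8205) + 21 = -3513 + 21 = -3492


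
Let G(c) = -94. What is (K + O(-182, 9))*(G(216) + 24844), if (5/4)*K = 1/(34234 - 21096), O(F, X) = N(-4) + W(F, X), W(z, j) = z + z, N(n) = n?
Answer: -59830442100/6569 ≈ -9.1080e+6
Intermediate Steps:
W(z, j) = 2*z
O(F, X) = -4 + 2*F
K = 2/32845 (K = 4/(5*(34234 - 21096)) = (4/5)/13138 = (4/5)*(1/13138) = 2/32845 ≈ 6.0892e-5)
(K + O(-182, 9))*(G(216) + 24844) = (2/32845 + (-4 + 2*(-182)))*(-94 + 24844) = (2/32845 + (-4 - 364))*24750 = (2/32845 - 368)*24750 = -12086958/32845*24750 = -59830442100/6569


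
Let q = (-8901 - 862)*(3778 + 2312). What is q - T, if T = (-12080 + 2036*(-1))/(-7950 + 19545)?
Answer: -689400074534/11595 ≈ -5.9457e+7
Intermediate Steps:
q = -59456670 (q = -9763*6090 = -59456670)
T = -14116/11595 (T = (-12080 - 2036)/11595 = -14116*1/11595 = -14116/11595 ≈ -1.2174)
q - T = -59456670 - 1*(-14116/11595) = -59456670 + 14116/11595 = -689400074534/11595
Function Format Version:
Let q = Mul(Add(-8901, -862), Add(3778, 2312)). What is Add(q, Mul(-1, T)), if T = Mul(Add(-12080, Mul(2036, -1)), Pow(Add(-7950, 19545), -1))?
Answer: Rational(-689400074534, 11595) ≈ -5.9457e+7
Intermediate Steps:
q = -59456670 (q = Mul(-9763, 6090) = -59456670)
T = Rational(-14116, 11595) (T = Mul(Add(-12080, -2036), Pow(11595, -1)) = Mul(-14116, Rational(1, 11595)) = Rational(-14116, 11595) ≈ -1.2174)
Add(q, Mul(-1, T)) = Add(-59456670, Mul(-1, Rational(-14116, 11595))) = Add(-59456670, Rational(14116, 11595)) = Rational(-689400074534, 11595)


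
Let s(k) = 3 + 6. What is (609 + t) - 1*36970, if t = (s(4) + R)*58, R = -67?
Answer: -39725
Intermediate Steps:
s(k) = 9
t = -3364 (t = (9 - 67)*58 = -58*58 = -3364)
(609 + t) - 1*36970 = (609 - 3364) - 1*36970 = -2755 - 36970 = -39725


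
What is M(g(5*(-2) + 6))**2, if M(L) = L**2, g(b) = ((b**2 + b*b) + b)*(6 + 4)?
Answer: 6146560000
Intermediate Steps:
g(b) = 10*b + 20*b**2 (g(b) = ((b**2 + b**2) + b)*10 = (2*b**2 + b)*10 = (b + 2*b**2)*10 = 10*b + 20*b**2)
M(g(5*(-2) + 6))**2 = ((10*(5*(-2) + 6)*(1 + 2*(5*(-2) + 6)))**2)**2 = ((10*(-10 + 6)*(1 + 2*(-10 + 6)))**2)**2 = ((10*(-4)*(1 + 2*(-4)))**2)**2 = ((10*(-4)*(1 - 8))**2)**2 = ((10*(-4)*(-7))**2)**2 = (280**2)**2 = 78400**2 = 6146560000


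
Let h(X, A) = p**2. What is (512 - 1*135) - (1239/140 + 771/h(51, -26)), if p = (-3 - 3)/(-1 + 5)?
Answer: 1529/60 ≈ 25.483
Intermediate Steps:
p = -3/2 (p = -6/4 = -6*1/4 = -3/2 ≈ -1.5000)
h(X, A) = 9/4 (h(X, A) = (-3/2)**2 = 9/4)
(512 - 1*135) - (1239/140 + 771/h(51, -26)) = (512 - 1*135) - (1239/140 + 771/(9/4)) = (512 - 135) - (1239*(1/140) + 771*(4/9)) = 377 - (177/20 + 1028/3) = 377 - 1*21091/60 = 377 - 21091/60 = 1529/60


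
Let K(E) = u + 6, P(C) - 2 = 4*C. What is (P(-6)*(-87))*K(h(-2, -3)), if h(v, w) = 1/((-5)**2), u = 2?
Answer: 15312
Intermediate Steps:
P(C) = 2 + 4*C
h(v, w) = 1/25
K(E) = 8 (K(E) = 2 + 6 = 8)
(P(-6)*(-87))*K(h(-2, -3)) = ((2 + 4*(-6))*(-87))*8 = ((2 - 24)*(-87))*8 = -22*(-87)*8 = 1914*8 = 15312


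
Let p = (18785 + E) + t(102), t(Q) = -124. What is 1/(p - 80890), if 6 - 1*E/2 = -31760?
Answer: 1/1303 ≈ 0.00076746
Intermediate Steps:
E = 63532 (E = 12 - 2*(-31760) = 12 + 63520 = 63532)
p = 82193 (p = (18785 + 63532) - 124 = 82317 - 124 = 82193)
1/(p - 80890) = 1/(82193 - 80890) = 1/1303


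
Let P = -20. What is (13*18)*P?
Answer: -4680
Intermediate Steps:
(13*18)*P = (13*18)*(-20) = 234*(-20) = -4680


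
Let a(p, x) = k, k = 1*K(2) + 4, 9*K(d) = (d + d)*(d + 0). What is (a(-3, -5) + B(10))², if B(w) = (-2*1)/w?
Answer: 44521/2025 ≈ 21.986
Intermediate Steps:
K(d) = 2*d²/9 (K(d) = ((d + d)*(d + 0))/9 = ((2*d)*d)/9 = (2*d²)/9 = 2*d²/9)
B(w) = -2/w
k = 44/9 (k = 1*((2/9)*2²) + 4 = 1*((2/9)*4) + 4 = 1*(8/9) + 4 = 8/9 + 4 = 44/9 ≈ 4.8889)
a(p, x) = 44/9
(a(-3, -5) + B(10))² = (44/9 - 2/10)² = (44/9 - 2*⅒)² = (44/9 - ⅕)² = (211/45)² = 44521/2025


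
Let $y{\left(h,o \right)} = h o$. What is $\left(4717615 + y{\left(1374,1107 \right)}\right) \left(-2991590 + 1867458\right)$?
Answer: $-7013046991556$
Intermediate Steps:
$\left(4717615 + y{\left(1374,1107 \right)}\right) \left(-2991590 + 1867458\right) = \left(4717615 + 1374 \cdot 1107\right) \left(-2991590 + 1867458\right) = \left(4717615 + 1521018\right) \left(-1124132\right) = 6238633 \left(-1124132\right) = -7013046991556$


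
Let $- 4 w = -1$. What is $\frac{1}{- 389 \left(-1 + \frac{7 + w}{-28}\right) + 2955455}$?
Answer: $\frac{112}{331065809} \approx 3.383 \cdot 10^{-7}$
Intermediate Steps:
$w = \frac{1}{4}$ ($w = \left(- \frac{1}{4}\right) \left(-1\right) = \frac{1}{4} \approx 0.25$)
$\frac{1}{- 389 \left(-1 + \frac{7 + w}{-28}\right) + 2955455} = \frac{1}{- 389 \left(-1 + \frac{7 + \frac{1}{4}}{-28}\right) + 2955455} = \frac{1}{- 389 \left(-1 - \frac{29}{112}\right) + 2955455} = \frac{1}{\left(-389\right) \left(- \frac{141}{112}\right) + 2955455} = \frac{1}{\frac{54849}{112} + 2955455} = \frac{1}{\frac{331065809}{112}} = \frac{112}{331065809}$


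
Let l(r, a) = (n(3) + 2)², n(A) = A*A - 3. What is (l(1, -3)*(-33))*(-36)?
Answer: 76032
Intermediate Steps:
n(A) = -3 + A² (n(A) = A² - 3 = -3 + A²)
l(r, a) = 64 (l(r, a) = ((-3 + 3²) + 2)² = ((-3 + 9) + 2)² = (6 + 2)² = 8² = 64)
(l(1, -3)*(-33))*(-36) = (64*(-33))*(-36) = -2112*(-36) = 76032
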